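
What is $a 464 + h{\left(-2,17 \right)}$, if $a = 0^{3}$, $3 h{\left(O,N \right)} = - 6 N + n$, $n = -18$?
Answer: $-40$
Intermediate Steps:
$h{\left(O,N \right)} = -6 - 2 N$ ($h{\left(O,N \right)} = \frac{- 6 N - 18}{3} = \frac{-18 - 6 N}{3} = -6 - 2 N$)
$a = 0$
$a 464 + h{\left(-2,17 \right)} = 0 \cdot 464 - 40 = 0 - 40 = -40$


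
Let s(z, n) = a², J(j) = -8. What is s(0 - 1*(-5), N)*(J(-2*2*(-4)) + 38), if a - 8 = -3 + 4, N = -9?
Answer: 2430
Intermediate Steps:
a = 9 (a = 8 + (-3 + 4) = 8 + 1 = 9)
s(z, n) = 81 (s(z, n) = 9² = 81)
s(0 - 1*(-5), N)*(J(-2*2*(-4)) + 38) = 81*(-8 + 38) = 81*30 = 2430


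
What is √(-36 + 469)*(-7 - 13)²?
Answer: 400*√433 ≈ 8323.5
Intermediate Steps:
√(-36 + 469)*(-7 - 13)² = √433*(-20)² = √433*400 = 400*√433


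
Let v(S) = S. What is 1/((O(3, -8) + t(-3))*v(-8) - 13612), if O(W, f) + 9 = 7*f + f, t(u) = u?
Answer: -1/13004 ≈ -7.6899e-5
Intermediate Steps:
O(W, f) = -9 + 8*f (O(W, f) = -9 + (7*f + f) = -9 + 8*f)
1/((O(3, -8) + t(-3))*v(-8) - 13612) = 1/(((-9 + 8*(-8)) - 3)*(-8) - 13612) = 1/(((-9 - 64) - 3)*(-8) - 13612) = 1/((-73 - 3)*(-8) - 13612) = 1/(-76*(-8) - 13612) = 1/(608 - 13612) = 1/(-13004) = -1/13004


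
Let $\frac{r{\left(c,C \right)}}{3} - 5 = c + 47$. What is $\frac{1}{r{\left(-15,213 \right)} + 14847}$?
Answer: $\frac{1}{14958} \approx 6.6854 \cdot 10^{-5}$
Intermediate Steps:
$r{\left(c,C \right)} = 156 + 3 c$ ($r{\left(c,C \right)} = 15 + 3 \left(c + 47\right) = 15 + 3 \left(47 + c\right) = 15 + \left(141 + 3 c\right) = 156 + 3 c$)
$\frac{1}{r{\left(-15,213 \right)} + 14847} = \frac{1}{\left(156 + 3 \left(-15\right)\right) + 14847} = \frac{1}{\left(156 - 45\right) + 14847} = \frac{1}{111 + 14847} = \frac{1}{14958}$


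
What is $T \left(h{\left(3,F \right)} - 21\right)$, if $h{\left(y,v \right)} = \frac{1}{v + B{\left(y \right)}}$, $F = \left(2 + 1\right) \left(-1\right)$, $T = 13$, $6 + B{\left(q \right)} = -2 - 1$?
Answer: $- \frac{3289}{12} \approx -274.08$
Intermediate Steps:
$B{\left(q \right)} = -9$ ($B{\left(q \right)} = -6 - 3 = -9$)
$F = -3$ ($F = 3 \left(-1\right) = -3$)
$h{\left(y,v \right)} = \frac{1}{-9 + v}$ ($h{\left(y,v \right)} = \frac{1}{v - 9} = \frac{1}{-9 + v}$)
$T \left(h{\left(3,F \right)} - 21\right) = 13 \left(\frac{1}{-9 - 3} - 21\right) = 13 \left(\frac{1}{-12} - 21\right) = 13 \left(- \frac{1}{12} - 21\right) = 13 \left(- \frac{253}{12}\right) = - \frac{3289}{12}$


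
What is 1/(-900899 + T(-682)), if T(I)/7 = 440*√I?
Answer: -900899/818088733001 - 3080*I*√682/818088733001 ≈ -1.1012e-6 - 9.832e-8*I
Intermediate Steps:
T(I) = 3080*√I (T(I) = 7*(440*√I) = 3080*√I)
1/(-900899 + T(-682)) = 1/(-900899 + 3080*√(-682)) = 1/(-900899 + 3080*(I*√682)) = 1/(-900899 + 3080*I*√682)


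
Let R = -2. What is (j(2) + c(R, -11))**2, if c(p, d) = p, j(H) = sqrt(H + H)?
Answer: 0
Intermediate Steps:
j(H) = sqrt(2)*sqrt(H) (j(H) = sqrt(2*H) = sqrt(2)*sqrt(H))
(j(2) + c(R, -11))**2 = (sqrt(2)*sqrt(2) - 2)**2 = (2 - 2)**2 = 0**2 = 0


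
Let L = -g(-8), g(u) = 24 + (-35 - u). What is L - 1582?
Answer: -1579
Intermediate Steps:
g(u) = -11 - u
L = 3 (L = -(-11 - 1*(-8)) = -(-11 + 8) = -1*(-3) = 3)
L - 1582 = 3 - 1582 = -1579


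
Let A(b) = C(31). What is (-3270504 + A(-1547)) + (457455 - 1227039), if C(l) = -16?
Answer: -4040104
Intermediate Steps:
A(b) = -16
(-3270504 + A(-1547)) + (457455 - 1227039) = (-3270504 - 16) + (457455 - 1227039) = -3270520 - 769584 = -4040104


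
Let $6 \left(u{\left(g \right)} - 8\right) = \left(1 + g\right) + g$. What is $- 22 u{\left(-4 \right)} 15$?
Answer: $-2255$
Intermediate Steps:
$u{\left(g \right)} = \frac{49}{6} + \frac{g}{3}$ ($u{\left(g \right)} = 8 + \frac{\left(1 + g\right) + g}{6} = 8 + \frac{1 + 2 g}{6} = 8 + \left(\frac{1}{6} + \frac{g}{3}\right) = \frac{49}{6} + \frac{g}{3}$)
$- 22 u{\left(-4 \right)} 15 = - 22 \left(\frac{49}{6} + \frac{1}{3} \left(-4\right)\right) 15 = - 22 \left(\frac{49}{6} - \frac{4}{3}\right) 15 = \left(-22\right) \frac{41}{6} \cdot 15 = \left(- \frac{451}{3}\right) 15 = -2255$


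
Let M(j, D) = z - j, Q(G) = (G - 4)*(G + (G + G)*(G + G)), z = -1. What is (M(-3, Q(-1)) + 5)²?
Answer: 49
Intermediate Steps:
Q(G) = (-4 + G)*(G + 4*G²) (Q(G) = (-4 + G)*(G + (2*G)*(2*G)) = (-4 + G)*(G + 4*G²))
M(j, D) = -1 - j
(M(-3, Q(-1)) + 5)² = ((-1 - 1*(-3)) + 5)² = ((-1 + 3) + 5)² = (2 + 5)² = 7² = 49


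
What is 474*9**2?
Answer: 38394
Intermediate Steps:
474*9**2 = 474*81 = 38394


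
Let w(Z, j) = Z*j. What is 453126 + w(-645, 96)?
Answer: 391206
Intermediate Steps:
453126 + w(-645, 96) = 453126 - 645*96 = 453126 - 61920 = 391206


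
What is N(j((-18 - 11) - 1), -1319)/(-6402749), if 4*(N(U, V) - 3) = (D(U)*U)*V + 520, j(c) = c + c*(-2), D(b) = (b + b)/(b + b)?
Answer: 19519/12805498 ≈ 0.0015243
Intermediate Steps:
D(b) = 1 (D(b) = (2*b)/((2*b)) = (2*b)*(1/(2*b)) = 1)
j(c) = -c (j(c) = c - 2*c = -c)
N(U, V) = 133 + U*V/4 (N(U, V) = 3 + ((1*U)*V + 520)/4 = 3 + (U*V + 520)/4 = 3 + (520 + U*V)/4 = 3 + (130 + U*V/4) = 133 + U*V/4)
N(j((-18 - 11) - 1), -1319)/(-6402749) = (133 + (¼)*(-((-18 - 11) - 1))*(-1319))/(-6402749) = (133 + (¼)*(-(-29 - 1))*(-1319))*(-1/6402749) = (133 + (¼)*(-1*(-30))*(-1319))*(-1/6402749) = (133 + (¼)*30*(-1319))*(-1/6402749) = (133 - 19785/2)*(-1/6402749) = -19519/2*(-1/6402749) = 19519/12805498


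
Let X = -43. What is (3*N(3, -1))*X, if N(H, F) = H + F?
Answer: -258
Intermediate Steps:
N(H, F) = F + H
(3*N(3, -1))*X = (3*(-1 + 3))*(-43) = (3*2)*(-43) = 6*(-43) = -258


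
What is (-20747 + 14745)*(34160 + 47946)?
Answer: -492800212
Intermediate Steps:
(-20747 + 14745)*(34160 + 47946) = -6002*82106 = -492800212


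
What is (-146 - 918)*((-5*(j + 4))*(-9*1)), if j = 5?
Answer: -430920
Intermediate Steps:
(-146 - 918)*((-5*(j + 4))*(-9*1)) = (-146 - 918)*((-5*(5 + 4))*(-9*1)) = -1064*(-5*9)*(-9) = -(-47880)*(-9) = -1064*405 = -430920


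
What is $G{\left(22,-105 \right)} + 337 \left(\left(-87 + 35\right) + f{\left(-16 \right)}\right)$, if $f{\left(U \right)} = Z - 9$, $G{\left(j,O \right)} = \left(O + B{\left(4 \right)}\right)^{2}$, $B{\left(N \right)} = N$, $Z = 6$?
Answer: $-8334$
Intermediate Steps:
$G{\left(j,O \right)} = \left(4 + O\right)^{2}$ ($G{\left(j,O \right)} = \left(O + 4\right)^{2} = \left(4 + O\right)^{2}$)
$f{\left(U \right)} = -3$ ($f{\left(U \right)} = 6 - 9 = -3$)
$G{\left(22,-105 \right)} + 337 \left(\left(-87 + 35\right) + f{\left(-16 \right)}\right) = \left(4 - 105\right)^{2} + 337 \left(\left(-87 + 35\right) - 3\right) = \left(-101\right)^{2} + 337 \left(-52 - 3\right) = 10201 + 337 \left(-55\right) = 10201 - 18535 = -8334$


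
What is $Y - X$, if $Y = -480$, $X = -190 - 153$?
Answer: $-137$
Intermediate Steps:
$X = -343$
$Y - X = -480 - -343 = -480 + 343 = -137$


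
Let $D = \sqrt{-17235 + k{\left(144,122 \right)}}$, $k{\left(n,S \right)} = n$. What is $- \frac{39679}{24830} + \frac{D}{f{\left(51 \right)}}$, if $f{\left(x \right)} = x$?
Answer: $- \frac{39679}{24830} + \frac{3 i \sqrt{211}}{17} \approx -1.598 + 2.5634 i$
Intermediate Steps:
$D = 9 i \sqrt{211}$ ($D = \sqrt{-17235 + 144} = \sqrt{-17091} = 9 i \sqrt{211} \approx 130.73 i$)
$- \frac{39679}{24830} + \frac{D}{f{\left(51 \right)}} = - \frac{39679}{24830} + \frac{9 i \sqrt{211}}{51} = \left(-39679\right) \frac{1}{24830} + 9 i \sqrt{211} \cdot \frac{1}{51} = - \frac{39679}{24830} + \frac{3 i \sqrt{211}}{17}$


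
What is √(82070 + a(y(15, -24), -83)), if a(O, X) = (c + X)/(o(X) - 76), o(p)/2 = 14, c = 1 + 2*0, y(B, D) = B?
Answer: √11818326/12 ≈ 286.48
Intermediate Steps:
c = 1 (c = 1 + 0 = 1)
o(p) = 28 (o(p) = 2*14 = 28)
a(O, X) = -1/48 - X/48 (a(O, X) = (1 + X)/(28 - 76) = (1 + X)/(-48) = (1 + X)*(-1/48) = -1/48 - X/48)
√(82070 + a(y(15, -24), -83)) = √(82070 + (-1/48 - 1/48*(-83))) = √(82070 + (-1/48 + 83/48)) = √(82070 + 41/24) = √(1969721/24) = √11818326/12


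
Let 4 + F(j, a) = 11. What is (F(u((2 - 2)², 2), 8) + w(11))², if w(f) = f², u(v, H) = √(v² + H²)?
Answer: 16384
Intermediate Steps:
u(v, H) = √(H² + v²)
F(j, a) = 7 (F(j, a) = -4 + 11 = 7)
(F(u((2 - 2)², 2), 8) + w(11))² = (7 + 11²)² = (7 + 121)² = 128² = 16384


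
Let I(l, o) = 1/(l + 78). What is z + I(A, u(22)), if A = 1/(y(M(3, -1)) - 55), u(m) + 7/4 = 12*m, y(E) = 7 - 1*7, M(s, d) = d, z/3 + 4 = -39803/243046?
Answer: -13007869199/1042424294 ≈ -12.478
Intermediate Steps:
z = -3035961/243046 (z = -12 + 3*(-39803/243046) = -12 - 119409/243046 = -3035961/243046 ≈ -12.491)
y(E) = 0 (y(E) = 7 - 7 = 0)
u(m) = -7/4 + 12*m
A = -1/55 (A = 1/(0 - 55) = 1/(-55) = -1/55 ≈ -0.018182)
I(l, o) = 1/(78 + l)
z + I(A, u(22)) = -3035961/243046 + 1/(78 - 1/55) = -3035961/243046 + 1/(4289/55) = -3035961/243046 + 55/4289 = -13007869199/1042424294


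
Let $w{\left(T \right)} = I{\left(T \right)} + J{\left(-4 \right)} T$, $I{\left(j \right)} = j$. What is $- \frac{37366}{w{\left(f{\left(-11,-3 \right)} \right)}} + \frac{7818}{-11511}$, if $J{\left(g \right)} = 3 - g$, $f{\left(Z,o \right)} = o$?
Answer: $\frac{7961711}{5116} \approx 1556.2$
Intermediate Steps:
$w{\left(T \right)} = 8 T$ ($w{\left(T \right)} = T + \left(3 - -4\right) T = T + \left(3 + 4\right) T = T + 7 T = 8 T$)
$- \frac{37366}{w{\left(f{\left(-11,-3 \right)} \right)}} + \frac{7818}{-11511} = - \frac{37366}{8 \left(-3\right)} + \frac{7818}{-11511} = - \frac{37366}{-24} + 7818 \left(- \frac{1}{11511}\right) = \left(-37366\right) \left(- \frac{1}{24}\right) - \frac{2606}{3837} = \frac{18683}{12} - \frac{2606}{3837} = \frac{7961711}{5116}$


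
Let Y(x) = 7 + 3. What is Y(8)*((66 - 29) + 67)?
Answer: 1040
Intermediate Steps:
Y(x) = 10
Y(8)*((66 - 29) + 67) = 10*((66 - 29) + 67) = 10*(37 + 67) = 10*104 = 1040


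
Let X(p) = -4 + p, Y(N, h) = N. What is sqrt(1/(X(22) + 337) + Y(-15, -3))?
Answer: 22*I*sqrt(3905)/355 ≈ 3.8726*I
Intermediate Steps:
sqrt(1/(X(22) + 337) + Y(-15, -3)) = sqrt(1/((-4 + 22) + 337) - 15) = sqrt(1/(18 + 337) - 15) = sqrt(1/355 - 15) = sqrt(-5324/355) = 22*I*sqrt(3905)/355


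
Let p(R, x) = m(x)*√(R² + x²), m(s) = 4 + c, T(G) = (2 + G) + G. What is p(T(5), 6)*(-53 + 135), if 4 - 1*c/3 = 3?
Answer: 3444*√5 ≈ 7701.0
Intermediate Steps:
c = 3 (c = 12 - 3*3 = 12 - 9 = 3)
T(G) = 2 + 2*G
m(s) = 7 (m(s) = 4 + 3 = 7)
p(R, x) = 7*√(R² + x²)
p(T(5), 6)*(-53 + 135) = (7*√((2 + 2*5)² + 6²))*(-53 + 135) = (7*√((2 + 10)² + 36))*82 = (7*√(12² + 36))*82 = (7*√(144 + 36))*82 = (7*√180)*82 = (7*(6*√5))*82 = (42*√5)*82 = 3444*√5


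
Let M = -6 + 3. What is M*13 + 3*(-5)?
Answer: -54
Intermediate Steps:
M = -3
M*13 + 3*(-5) = -3*13 + 3*(-5) = -39 - 15 = -54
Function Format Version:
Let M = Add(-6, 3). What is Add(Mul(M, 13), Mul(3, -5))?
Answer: -54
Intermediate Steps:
M = -3
Add(Mul(M, 13), Mul(3, -5)) = Add(Mul(-3, 13), Mul(3, -5)) = Add(-39, -15) = -54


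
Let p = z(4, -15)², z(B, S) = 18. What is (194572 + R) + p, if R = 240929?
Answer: 435825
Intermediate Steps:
p = 324 (p = 18² = 324)
(194572 + R) + p = (194572 + 240929) + 324 = 435501 + 324 = 435825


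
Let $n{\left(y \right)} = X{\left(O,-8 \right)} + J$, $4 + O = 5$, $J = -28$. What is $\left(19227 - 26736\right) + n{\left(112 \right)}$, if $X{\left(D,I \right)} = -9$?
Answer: $-7546$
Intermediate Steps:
$O = 1$ ($O = -4 + 5 = 1$)
$n{\left(y \right)} = -37$ ($n{\left(y \right)} = -9 - 28 = -37$)
$\left(19227 - 26736\right) + n{\left(112 \right)} = \left(19227 - 26736\right) - 37 = -7509 - 37 = -7546$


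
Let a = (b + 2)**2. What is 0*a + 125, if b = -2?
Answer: 125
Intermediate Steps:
a = 0 (a = (-2 + 2)**2 = 0**2 = 0)
0*a + 125 = 0*0 + 125 = 0 + 125 = 125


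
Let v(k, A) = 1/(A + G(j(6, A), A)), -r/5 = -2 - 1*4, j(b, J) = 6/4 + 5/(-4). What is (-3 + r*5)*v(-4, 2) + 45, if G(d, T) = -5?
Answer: -4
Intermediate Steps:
j(b, J) = ¼ (j(b, J) = 6*(¼) + 5*(-¼) = 3/2 - 5/4 = ¼)
r = 30 (r = -5*(-2 - 1*4) = -5*(-2 - 4) = -5*(-6) = 30)
v(k, A) = 1/(-5 + A) (v(k, A) = 1/(A - 5) = 1/(-5 + A))
(-3 + r*5)*v(-4, 2) + 45 = (-3 + 30*5)/(-5 + 2) + 45 = (-3 + 150)/(-3) + 45 = 147*(-⅓) + 45 = -49 + 45 = -4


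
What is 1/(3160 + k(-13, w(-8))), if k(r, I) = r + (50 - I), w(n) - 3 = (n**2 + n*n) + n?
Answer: 1/3074 ≈ 0.00032531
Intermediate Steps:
w(n) = 3 + n + 2*n**2 (w(n) = 3 + ((n**2 + n*n) + n) = 3 + ((n**2 + n**2) + n) = 3 + (2*n**2 + n) = 3 + (n + 2*n**2) = 3 + n + 2*n**2)
k(r, I) = 50 + r - I
1/(3160 + k(-13, w(-8))) = 1/(3160 + (50 - 13 - (3 - 8 + 2*(-8)**2))) = 1/(3160 + (50 - 13 - (3 - 8 + 2*64))) = 1/(3160 + (50 - 13 - (3 - 8 + 128))) = 1/(3160 + (50 - 13 - 1*123)) = 1/(3160 + (50 - 13 - 123)) = 1/(3160 - 86) = 1/3074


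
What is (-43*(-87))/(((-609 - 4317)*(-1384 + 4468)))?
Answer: -1247/5063928 ≈ -0.00024625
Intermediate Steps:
(-43*(-87))/(((-609 - 4317)*(-1384 + 4468))) = 3741/((-4926*3084)) = 3741/(-15191784) = 3741*(-1/15191784) = -1247/5063928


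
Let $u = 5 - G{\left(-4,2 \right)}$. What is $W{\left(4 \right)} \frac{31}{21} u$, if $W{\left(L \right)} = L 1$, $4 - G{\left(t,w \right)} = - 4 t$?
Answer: $\frac{2108}{21} \approx 100.38$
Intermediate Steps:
$G{\left(t,w \right)} = 4 + 4 t$ ($G{\left(t,w \right)} = 4 - - 4 t = 4 + 4 t$)
$W{\left(L \right)} = L$
$u = 17$ ($u = 5 - \left(4 + 4 \left(-4\right)\right) = 5 - \left(4 - 16\right) = 5 - -12 = 5 + 12 = 17$)
$W{\left(4 \right)} \frac{31}{21} u = 4 \cdot \frac{31}{21} \cdot 17 = \frac{124}{21} \cdot 17 = \frac{2108}{21}$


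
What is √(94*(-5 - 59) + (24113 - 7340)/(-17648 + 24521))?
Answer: 3*I*√3507028435/2291 ≈ 77.547*I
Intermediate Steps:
√(94*(-5 - 59) + (24113 - 7340)/(-17648 + 24521)) = √(94*(-64) + 16773/6873) = √(-6016 + 16773*(1/6873)) = √(-6016 + 5591/2291) = √(-13777065/2291) = 3*I*√3507028435/2291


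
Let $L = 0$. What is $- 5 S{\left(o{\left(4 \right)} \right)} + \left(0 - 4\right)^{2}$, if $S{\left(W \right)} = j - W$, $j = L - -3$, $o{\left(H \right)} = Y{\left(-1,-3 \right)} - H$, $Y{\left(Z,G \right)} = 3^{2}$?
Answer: $26$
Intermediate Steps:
$Y{\left(Z,G \right)} = 9$
$o{\left(H \right)} = 9 - H$
$j = 3$ ($j = 0 - -3 = 0 + 3 = 3$)
$S{\left(W \right)} = 3 - W$
$- 5 S{\left(o{\left(4 \right)} \right)} + \left(0 - 4\right)^{2} = - 5 \left(3 - \left(9 - 4\right)\right) + \left(0 - 4\right)^{2} = - 5 \left(3 - \left(9 - 4\right)\right) + \left(-4\right)^{2} = - 5 \left(3 - 5\right) + 16 = \left(-5\right) \left(-2\right) + 16 = 10 + 16 = 26$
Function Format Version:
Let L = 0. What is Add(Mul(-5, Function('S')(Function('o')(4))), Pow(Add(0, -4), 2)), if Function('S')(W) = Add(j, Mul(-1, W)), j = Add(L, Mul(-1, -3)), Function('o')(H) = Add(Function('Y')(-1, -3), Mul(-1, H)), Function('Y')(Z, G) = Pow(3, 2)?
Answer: 26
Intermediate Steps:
Function('Y')(Z, G) = 9
Function('o')(H) = Add(9, Mul(-1, H))
j = 3 (j = Add(0, Mul(-1, -3)) = Add(0, 3) = 3)
Function('S')(W) = Add(3, Mul(-1, W))
Add(Mul(-5, Function('S')(Function('o')(4))), Pow(Add(0, -4), 2)) = Add(Mul(-5, Add(3, Mul(-1, Add(9, Mul(-1, 4))))), Pow(Add(0, -4), 2)) = Add(Mul(-5, Add(3, Mul(-1, Add(9, -4)))), Pow(-4, 2)) = Add(Mul(-5, Add(3, Mul(-1, 5))), 16) = Add(Mul(-5, Add(3, -5)), 16) = Add(Mul(-5, -2), 16) = Add(10, 16) = 26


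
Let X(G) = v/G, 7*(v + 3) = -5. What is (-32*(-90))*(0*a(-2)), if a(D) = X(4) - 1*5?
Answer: 0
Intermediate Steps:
v = -26/7 (v = -3 + (⅐)*(-5) = -3 - 5/7 = -26/7 ≈ -3.7143)
X(G) = -26/(7*G)
a(D) = -83/14 (a(D) = -26/7/4 - 1*5 = -26/7*¼ - 5 = -13/14 - 5 = -83/14)
(-32*(-90))*(0*a(-2)) = (-32*(-90))*(0*(-83/14)) = 2880*0 = 0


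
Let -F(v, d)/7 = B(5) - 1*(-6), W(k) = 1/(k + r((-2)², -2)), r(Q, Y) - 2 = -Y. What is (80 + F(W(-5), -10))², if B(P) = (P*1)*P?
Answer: 18769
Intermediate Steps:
r(Q, Y) = 2 - Y
B(P) = P² (B(P) = P*P = P²)
W(k) = 1/(4 + k) (W(k) = 1/(k + (2 - 1*(-2))) = 1/(k + (2 + 2)) = 1/(k + 4) = 1/(4 + k))
F(v, d) = -217 (F(v, d) = -7*(5² - 1*(-6)) = -7*(25 + 6) = -7*31 = -217)
(80 + F(W(-5), -10))² = (80 - 217)² = (-137)² = 18769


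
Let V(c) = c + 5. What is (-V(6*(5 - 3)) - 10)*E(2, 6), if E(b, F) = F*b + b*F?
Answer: -648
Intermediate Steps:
V(c) = 5 + c
E(b, F) = 2*F*b (E(b, F) = F*b + F*b = 2*F*b)
(-V(6*(5 - 3)) - 10)*E(2, 6) = (-(5 + 6*(5 - 3)) - 10)*(2*6*2) = (-(5 + 6*2) - 10)*24 = (-(5 + 12) - 10)*24 = (-1*17 - 10)*24 = (-17 - 10)*24 = -27*24 = -648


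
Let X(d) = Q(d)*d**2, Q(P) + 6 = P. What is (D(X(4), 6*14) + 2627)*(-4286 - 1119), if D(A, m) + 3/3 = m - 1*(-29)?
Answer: -14804295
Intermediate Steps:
Q(P) = -6 + P
X(d) = d**2*(-6 + d) (X(d) = (-6 + d)*d**2 = d**2*(-6 + d))
D(A, m) = 28 + m (D(A, m) = -1 + (m - 1*(-29)) = -1 + (m + 29) = -1 + (29 + m) = 28 + m)
(D(X(4), 6*14) + 2627)*(-4286 - 1119) = ((28 + 6*14) + 2627)*(-4286 - 1119) = ((28 + 84) + 2627)*(-5405) = (112 + 2627)*(-5405) = 2739*(-5405) = -14804295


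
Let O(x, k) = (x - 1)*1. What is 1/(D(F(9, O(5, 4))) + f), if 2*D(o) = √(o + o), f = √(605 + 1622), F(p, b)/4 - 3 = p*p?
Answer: 1/(√2227 + 2*√42) ≈ 0.016624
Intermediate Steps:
O(x, k) = -1 + x (O(x, k) = (-1 + x)*1 = -1 + x)
F(p, b) = 12 + 4*p² (F(p, b) = 12 + 4*(p*p) = 12 + 4*p²)
f = √2227 ≈ 47.191
D(o) = √2*√o/2 (D(o) = √(o + o)/2 = √(2*o)/2 = (√2*√o)/2 = √2*√o/2)
1/(D(F(9, O(5, 4))) + f) = 1/(√2*√(12 + 4*9²)/2 + √2227) = 1/(√2*√(12 + 4*81)/2 + √2227) = 1/(√2*√(12 + 324)/2 + √2227) = 1/(√2*√336/2 + √2227) = 1/(√2*(4*√21)/2 + √2227) = 1/(2*√42 + √2227) = 1/(√2227 + 2*√42)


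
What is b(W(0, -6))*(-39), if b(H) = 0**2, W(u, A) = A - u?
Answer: 0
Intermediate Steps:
b(H) = 0
b(W(0, -6))*(-39) = 0*(-39) = 0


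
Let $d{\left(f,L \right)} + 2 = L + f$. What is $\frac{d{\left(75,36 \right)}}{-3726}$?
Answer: $- \frac{109}{3726} \approx -0.029254$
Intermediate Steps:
$d{\left(f,L \right)} = -2 + L + f$ ($d{\left(f,L \right)} = -2 + \left(L + f\right) = -2 + L + f$)
$\frac{d{\left(75,36 \right)}}{-3726} = \frac{-2 + 36 + 75}{-3726} = 109 \left(- \frac{1}{3726}\right) = - \frac{109}{3726}$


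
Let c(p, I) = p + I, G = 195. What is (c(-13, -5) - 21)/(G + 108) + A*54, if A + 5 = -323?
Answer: -1788925/101 ≈ -17712.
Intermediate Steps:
A = -328 (A = -5 - 323 = -328)
c(p, I) = I + p
(c(-13, -5) - 21)/(G + 108) + A*54 = ((-5 - 13) - 21)/(195 + 108) - 328*54 = (-18 - 21)/303 - 17712 = -39*1/303 - 17712 = -13/101 - 17712 = -1788925/101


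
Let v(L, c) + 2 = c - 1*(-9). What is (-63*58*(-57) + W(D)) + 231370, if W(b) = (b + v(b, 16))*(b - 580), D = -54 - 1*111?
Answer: 545438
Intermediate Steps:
D = -165 (D = -54 - 111 = -165)
v(L, c) = 7 + c (v(L, c) = -2 + (c - 1*(-9)) = -2 + (c + 9) = -2 + (9 + c) = 7 + c)
W(b) = (-580 + b)*(23 + b) (W(b) = (b + (7 + 16))*(b - 580) = (b + 23)*(-580 + b) = (23 + b)*(-580 + b) = (-580 + b)*(23 + b))
(-63*58*(-57) + W(D)) + 231370 = (-63*58*(-57) + (-13340 + (-165)² - 557*(-165))) + 231370 = (-3654*(-57) + (-13340 + 27225 + 91905)) + 231370 = (208278 + 105790) + 231370 = 314068 + 231370 = 545438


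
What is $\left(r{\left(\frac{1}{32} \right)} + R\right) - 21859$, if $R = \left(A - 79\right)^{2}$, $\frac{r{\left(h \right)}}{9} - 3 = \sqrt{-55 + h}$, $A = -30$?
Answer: $-9951 + \frac{9 i \sqrt{3518}}{8} \approx -9951.0 + 66.727 i$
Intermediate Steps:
$r{\left(h \right)} = 27 + 9 \sqrt{-55 + h}$
$R = 11881$ ($R = \left(-30 - 79\right)^{2} = \left(-109\right)^{2} = 11881$)
$\left(r{\left(\frac{1}{32} \right)} + R\right) - 21859 = \left(\left(27 + 9 \sqrt{-55 + \frac{1}{32}}\right) + 11881\right) - 21859 = \left(\left(27 + 9 \sqrt{- \frac{1759}{32}}\right) + 11881\right) - 21859 = \left(\left(27 + 9 \frac{i \sqrt{3518}}{8}\right) + 11881\right) - 21859 = \left(\left(27 + \frac{9 i \sqrt{3518}}{8}\right) + 11881\right) - 21859 = \left(11908 + \frac{9 i \sqrt{3518}}{8}\right) - 21859 = -9951 + \frac{9 i \sqrt{3518}}{8}$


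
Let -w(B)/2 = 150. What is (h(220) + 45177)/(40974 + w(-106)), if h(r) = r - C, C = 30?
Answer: 45367/40674 ≈ 1.1154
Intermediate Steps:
h(r) = -30 + r (h(r) = r - 1*30 = r - 30 = -30 + r)
w(B) = -300 (w(B) = -2*150 = -300)
(h(220) + 45177)/(40974 + w(-106)) = ((-30 + 220) + 45177)/(40974 - 300) = (190 + 45177)/40674 = 45367*(1/40674) = 45367/40674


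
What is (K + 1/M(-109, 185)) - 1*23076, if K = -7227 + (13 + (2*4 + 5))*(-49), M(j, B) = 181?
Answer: -5715436/181 ≈ -31577.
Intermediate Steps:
K = -8501 (K = -7227 + (13 + (8 + 5))*(-49) = -7227 + (13 + 13)*(-49) = -7227 + 26*(-49) = -7227 - 1274 = -8501)
(K + 1/M(-109, 185)) - 1*23076 = (-8501 + 1/181) - 1*23076 = (-8501 + 1/181) - 23076 = -1538680/181 - 23076 = -5715436/181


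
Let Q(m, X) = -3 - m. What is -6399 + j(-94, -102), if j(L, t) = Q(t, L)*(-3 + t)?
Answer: -16794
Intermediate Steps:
j(L, t) = (-3 + t)*(-3 - t) (j(L, t) = (-3 - t)*(-3 + t) = (-3 + t)*(-3 - t))
-6399 + j(-94, -102) = -6399 + (9 - 1*(-102)**2) = -6399 + (9 - 1*10404) = -6399 + (9 - 10404) = -6399 - 10395 = -16794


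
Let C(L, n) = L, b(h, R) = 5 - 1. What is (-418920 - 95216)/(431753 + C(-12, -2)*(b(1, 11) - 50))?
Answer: -514136/432305 ≈ -1.1893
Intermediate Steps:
b(h, R) = 4
(-418920 - 95216)/(431753 + C(-12, -2)*(b(1, 11) - 50)) = (-418920 - 95216)/(431753 - 12*(4 - 50)) = -514136/(431753 - 12*(-46)) = -514136/(431753 + 552) = -514136/432305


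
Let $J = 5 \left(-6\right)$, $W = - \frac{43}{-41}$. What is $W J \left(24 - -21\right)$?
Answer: $- \frac{58050}{41} \approx -1415.9$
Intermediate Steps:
$W = \frac{43}{41}$ ($W = \left(-43\right) \left(- \frac{1}{41}\right) = \frac{43}{41} \approx 1.0488$)
$J = -30$
$W J \left(24 - -21\right) = \frac{43}{41} \left(-30\right) \left(24 - -21\right) = - \frac{1290 \left(24 + 21\right)}{41} = \left(- \frac{1290}{41}\right) 45 = - \frac{58050}{41}$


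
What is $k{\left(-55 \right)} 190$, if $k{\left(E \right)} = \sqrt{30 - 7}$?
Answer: $190 \sqrt{23} \approx 911.21$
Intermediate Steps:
$k{\left(E \right)} = \sqrt{23}$
$k{\left(-55 \right)} 190 = \sqrt{23} \cdot 190 = 190 \sqrt{23}$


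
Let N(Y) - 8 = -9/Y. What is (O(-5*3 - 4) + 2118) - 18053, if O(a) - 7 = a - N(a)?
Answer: -303154/19 ≈ -15955.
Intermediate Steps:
N(Y) = 8 - 9/Y
O(a) = -1 + a + 9/a (O(a) = 7 + (a - (8 - 9/a)) = 7 + (a + (-8 + 9/a)) = 7 + (-8 + a + 9/a) = -1 + a + 9/a)
(O(-5*3 - 4) + 2118) - 18053 = ((-1 + (-5*3 - 4) + 9/(-5*3 - 4)) + 2118) - 18053 = ((-1 + (-15 - 4) + 9/(-15 - 4)) + 2118) - 18053 = ((-1 - 19 + 9/(-19)) + 2118) - 18053 = ((-1 - 19 + 9*(-1/19)) + 2118) - 18053 = ((-1 - 19 - 9/19) + 2118) - 18053 = (-389/19 + 2118) - 18053 = 39853/19 - 18053 = -303154/19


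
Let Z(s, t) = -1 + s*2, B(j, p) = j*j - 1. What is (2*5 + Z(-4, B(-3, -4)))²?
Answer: 1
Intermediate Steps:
B(j, p) = -1 + j² (B(j, p) = j² - 1 = -1 + j²)
Z(s, t) = -1 + 2*s
(2*5 + Z(-4, B(-3, -4)))² = (2*5 + (-1 + 2*(-4)))² = (10 + (-1 - 8))² = (10 - 9)² = 1² = 1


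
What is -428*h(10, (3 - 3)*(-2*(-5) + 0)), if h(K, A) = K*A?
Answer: 0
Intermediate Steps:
h(K, A) = A*K
-428*h(10, (3 - 3)*(-2*(-5) + 0)) = -428*(3 - 3)*(-2*(-5) + 0)*10 = -428*0*(10 + 0)*10 = -428*0*10*10 = -0*10 = -428*0 = 0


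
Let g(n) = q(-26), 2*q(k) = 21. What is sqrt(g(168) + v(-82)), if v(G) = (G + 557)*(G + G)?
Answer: I*sqrt(311558)/2 ≈ 279.09*I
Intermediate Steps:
q(k) = 21/2 (q(k) = (1/2)*21 = 21/2)
g(n) = 21/2
v(G) = 2*G*(557 + G) (v(G) = (557 + G)*(2*G) = 2*G*(557 + G))
sqrt(g(168) + v(-82)) = sqrt(21/2 + 2*(-82)*(557 - 82)) = sqrt(21/2 + 2*(-82)*475) = sqrt(21/2 - 77900) = sqrt(-155779/2) = I*sqrt(311558)/2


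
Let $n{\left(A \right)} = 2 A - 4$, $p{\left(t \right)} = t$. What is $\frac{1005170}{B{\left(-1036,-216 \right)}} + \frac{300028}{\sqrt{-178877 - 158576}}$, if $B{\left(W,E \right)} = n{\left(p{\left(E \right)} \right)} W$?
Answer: $\frac{502585}{225848} - \frac{300028 i \sqrt{337453}}{337453} \approx 2.2253 - 516.48 i$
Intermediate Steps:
$n{\left(A \right)} = -4 + 2 A$
$B{\left(W,E \right)} = W \left(-4 + 2 E\right)$ ($B{\left(W,E \right)} = \left(-4 + 2 E\right) W = W \left(-4 + 2 E\right)$)
$\frac{1005170}{B{\left(-1036,-216 \right)}} + \frac{300028}{\sqrt{-178877 - 158576}} = \frac{1005170}{2 \left(-1036\right) \left(-2 - 216\right)} + \frac{300028}{\sqrt{-178877 - 158576}} = \frac{1005170}{2 \left(-1036\right) \left(-218\right)} + \frac{300028}{\sqrt{-337453}} = \frac{1005170}{451696} + \frac{300028}{i \sqrt{337453}} = 1005170 \cdot \frac{1}{451696} + 300028 \left(- \frac{i \sqrt{337453}}{337453}\right) = \frac{502585}{225848} - \frac{300028 i \sqrt{337453}}{337453}$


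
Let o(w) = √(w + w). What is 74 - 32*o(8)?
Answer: -54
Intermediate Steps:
o(w) = √2*√w (o(w) = √(2*w) = √2*√w)
74 - 32*o(8) = 74 - 32*√2*√8 = 74 - 32*√2*2*√2 = 74 - 32*4 = 74 - 128 = -54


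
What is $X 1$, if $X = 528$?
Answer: $528$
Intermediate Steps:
$X 1 = 528 \cdot 1 = 528$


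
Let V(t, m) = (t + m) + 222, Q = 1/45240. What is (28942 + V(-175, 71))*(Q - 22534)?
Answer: -1481243645027/2262 ≈ -6.5484e+8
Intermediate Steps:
Q = 1/45240 ≈ 2.2104e-5
V(t, m) = 222 + m + t (V(t, m) = (m + t) + 222 = 222 + m + t)
(28942 + V(-175, 71))*(Q - 22534) = (28942 + (222 + 71 - 175))*(1/45240 - 22534) = (28942 + 118)*(-1019438159/45240) = 29060*(-1019438159/45240) = -1481243645027/2262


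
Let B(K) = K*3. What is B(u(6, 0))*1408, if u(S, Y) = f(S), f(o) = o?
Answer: 25344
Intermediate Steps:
u(S, Y) = S
B(K) = 3*K
B(u(6, 0))*1408 = (3*6)*1408 = 18*1408 = 25344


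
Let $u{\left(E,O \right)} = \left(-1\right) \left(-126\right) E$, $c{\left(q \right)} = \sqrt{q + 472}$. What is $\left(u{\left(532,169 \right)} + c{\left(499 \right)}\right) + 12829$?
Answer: $79861 + \sqrt{971} \approx 79892.0$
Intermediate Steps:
$c{\left(q \right)} = \sqrt{472 + q}$
$u{\left(E,O \right)} = 126 E$
$\left(u{\left(532,169 \right)} + c{\left(499 \right)}\right) + 12829 = \left(126 \cdot 532 + \sqrt{472 + 499}\right) + 12829 = \left(67032 + \sqrt{971}\right) + 12829 = 79861 + \sqrt{971}$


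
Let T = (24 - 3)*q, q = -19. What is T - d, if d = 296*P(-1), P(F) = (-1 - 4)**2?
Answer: -7799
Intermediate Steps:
P(F) = 25 (P(F) = (-5)**2 = 25)
d = 7400 (d = 296*25 = 7400)
T = -399 (T = (24 - 3)*(-19) = 21*(-19) = -399)
T - d = -399 - 1*7400 = -399 - 7400 = -7799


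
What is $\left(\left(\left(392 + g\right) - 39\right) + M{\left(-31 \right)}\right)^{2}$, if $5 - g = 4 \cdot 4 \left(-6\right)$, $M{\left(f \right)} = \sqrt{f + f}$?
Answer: $\left(454 + i \sqrt{62}\right)^{2} \approx 2.0605 \cdot 10^{5} + 7149.6 i$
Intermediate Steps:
$M{\left(f \right)} = \sqrt{2} \sqrt{f}$ ($M{\left(f \right)} = \sqrt{2 f} = \sqrt{2} \sqrt{f}$)
$g = 101$ ($g = 5 - 4 \cdot 4 \left(-6\right) = 5 - 16 \left(-6\right) = 5 - -96 = 5 + 96 = 101$)
$\left(\left(\left(392 + g\right) - 39\right) + M{\left(-31 \right)}\right)^{2} = \left(\left(\left(392 + 101\right) - 39\right) + \sqrt{2} \sqrt{-31}\right)^{2} = \left(\left(493 - 39\right) + \sqrt{2} i \sqrt{31}\right)^{2} = \left(454 + i \sqrt{62}\right)^{2}$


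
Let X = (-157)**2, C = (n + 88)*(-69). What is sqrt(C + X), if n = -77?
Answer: sqrt(23890) ≈ 154.56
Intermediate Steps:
C = -759 (C = (-77 + 88)*(-69) = 11*(-69) = -759)
X = 24649
sqrt(C + X) = sqrt(-759 + 24649) = sqrt(23890)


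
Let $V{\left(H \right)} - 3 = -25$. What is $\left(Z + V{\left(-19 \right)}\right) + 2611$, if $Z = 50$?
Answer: $2639$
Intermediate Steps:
$V{\left(H \right)} = -22$ ($V{\left(H \right)} = 3 - 25 = -22$)
$\left(Z + V{\left(-19 \right)}\right) + 2611 = \left(50 - 22\right) + 2611 = 28 + 2611 = 2639$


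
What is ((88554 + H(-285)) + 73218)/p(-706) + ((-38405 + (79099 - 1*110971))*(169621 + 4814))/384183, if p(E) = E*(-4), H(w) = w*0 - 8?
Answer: -92894127019/2916486 ≈ -31851.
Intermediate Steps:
H(w) = -8 (H(w) = 0 - 8 = -8)
p(E) = -4*E
((88554 + H(-285)) + 73218)/p(-706) + ((-38405 + (79099 - 1*110971))*(169621 + 4814))/384183 = ((88554 - 8) + 73218)/((-4*(-706))) + ((-38405 + (79099 - 1*110971))*(169621 + 4814))/384183 = (88546 + 73218)/2824 + ((-38405 + (79099 - 110971))*174435)*(1/384183) = 161764*(1/2824) + ((-38405 - 31872)*174435)*(1/384183) = 40441/706 - 70277*174435*(1/384183) = 40441/706 - 12258768495*1/384183 = 40441/706 - 131814715/4131 = -92894127019/2916486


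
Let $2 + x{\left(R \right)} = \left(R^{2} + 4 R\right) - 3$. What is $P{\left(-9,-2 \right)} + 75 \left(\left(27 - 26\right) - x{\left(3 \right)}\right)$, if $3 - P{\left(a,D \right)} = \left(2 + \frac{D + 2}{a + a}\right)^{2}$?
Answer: $-1126$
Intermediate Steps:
$x{\left(R \right)} = -5 + R^{2} + 4 R$ ($x{\left(R \right)} = -2 - \left(3 - R^{2} - 4 R\right) = -2 + \left(-3 + R^{2} + 4 R\right) = -5 + R^{2} + 4 R$)
$P{\left(a,D \right)} = 3 - \left(2 + \frac{2 + D}{2 a}\right)^{2}$ ($P{\left(a,D \right)} = 3 - \left(2 + \frac{D + 2}{a + a}\right)^{2} = 3 - \left(2 + \frac{2 + D}{2 a}\right)^{2}$)
$P{\left(-9,-2 \right)} + 75 \left(\left(27 - 26\right) - x{\left(3 \right)}\right) = \left(3 - \frac{\left(2 - 2 + 4 \left(-9\right)\right)^{2}}{4 \cdot 81}\right) + 75 \left(\left(27 - 26\right) - \left(-5 + 3^{2} + 4 \cdot 3\right)\right) = \left(3 - \frac{\left(2 - 2 - 36\right)^{2}}{324}\right) + 75 \left(1 - \left(-5 + 9 + 12\right)\right) = \left(3 - \frac{\left(-36\right)^{2}}{324}\right) + 75 \left(1 - 16\right) = \left(3 - \frac{1}{324} \cdot 1296\right) + 75 \left(1 - 16\right) = \left(3 - 4\right) + 75 \left(-15\right) = -1 - 1125 = -1126$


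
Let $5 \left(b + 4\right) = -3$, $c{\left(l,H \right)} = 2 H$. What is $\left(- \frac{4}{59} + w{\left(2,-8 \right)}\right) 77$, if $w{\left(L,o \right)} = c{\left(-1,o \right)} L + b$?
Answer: $- \frac{832909}{295} \approx -2823.4$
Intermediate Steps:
$b = - \frac{23}{5}$ ($b = -4 + \frac{1}{5} \left(-3\right) = -4 - \frac{3}{5} = - \frac{23}{5} \approx -4.6$)
$w{\left(L,o \right)} = - \frac{23}{5} + 2 L o$ ($w{\left(L,o \right)} = 2 o L - \frac{23}{5} = 2 L o - \frac{23}{5} = - \frac{23}{5} + 2 L o$)
$\left(- \frac{4}{59} + w{\left(2,-8 \right)}\right) 77 = \left(- \frac{4}{59} + \left(- \frac{23}{5} + 2 \cdot 2 \left(-8\right)\right)\right) 77 = \left(\left(-4\right) \frac{1}{59} - \frac{183}{5}\right) 77 = \left(- \frac{4}{59} - \frac{183}{5}\right) 77 = \left(- \frac{10817}{295}\right) 77 = - \frac{832909}{295}$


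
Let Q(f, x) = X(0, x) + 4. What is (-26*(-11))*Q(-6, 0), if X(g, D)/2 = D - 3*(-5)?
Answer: 9724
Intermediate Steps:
X(g, D) = 30 + 2*D (X(g, D) = 2*(D - 3*(-5)) = 2*(D + 15) = 2*(15 + D) = 30 + 2*D)
Q(f, x) = 34 + 2*x (Q(f, x) = (30 + 2*x) + 4 = 34 + 2*x)
(-26*(-11))*Q(-6, 0) = (-26*(-11))*(34 + 2*0) = 286*(34 + 0) = 286*34 = 9724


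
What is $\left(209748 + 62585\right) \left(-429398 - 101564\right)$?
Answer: $-144598474346$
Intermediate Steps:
$\left(209748 + 62585\right) \left(-429398 - 101564\right) = 272333 \left(-429398 - 101564\right) = 272333 \left(-530962\right) = -144598474346$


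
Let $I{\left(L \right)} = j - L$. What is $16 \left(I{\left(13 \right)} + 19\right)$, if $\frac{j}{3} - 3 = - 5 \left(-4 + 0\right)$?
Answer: $1200$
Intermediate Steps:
$j = 69$ ($j = 9 + 3 \left(- 5 \left(-4 + 0\right)\right) = 9 + 3 \left(\left(-5\right) \left(-4\right)\right) = 9 + 3 \cdot 20 = 9 + 60 = 69$)
$I{\left(L \right)} = 69 - L$
$16 \left(I{\left(13 \right)} + 19\right) = 16 \left(\left(69 - 13\right) + 19\right) = 16 \left(56 + 19\right) = 16 \cdot 75 = 1200$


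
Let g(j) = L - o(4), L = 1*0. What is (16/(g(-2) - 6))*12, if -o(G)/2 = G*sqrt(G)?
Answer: 96/5 ≈ 19.200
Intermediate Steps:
L = 0
o(G) = -2*G**(3/2) (o(G) = -2*G*sqrt(G) = -2*G**(3/2))
g(j) = 16 (g(j) = 0 - (-2)*4**(3/2) = 0 - (-2)*8 = 0 - 1*(-16) = 0 + 16 = 16)
(16/(g(-2) - 6))*12 = (16/(16 - 6))*12 = (16/10)*12 = (16*(1/10))*12 = (8/5)*12 = 96/5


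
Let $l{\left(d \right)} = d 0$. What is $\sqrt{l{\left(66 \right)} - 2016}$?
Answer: $12 i \sqrt{14} \approx 44.9 i$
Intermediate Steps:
$l{\left(d \right)} = 0$
$\sqrt{l{\left(66 \right)} - 2016} = \sqrt{0 - 2016} = \sqrt{-2016} = 12 i \sqrt{14}$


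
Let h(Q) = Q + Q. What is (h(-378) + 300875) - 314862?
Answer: -14743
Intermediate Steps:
h(Q) = 2*Q
(h(-378) + 300875) - 314862 = (2*(-378) + 300875) - 314862 = (-756 + 300875) - 314862 = 300119 - 314862 = -14743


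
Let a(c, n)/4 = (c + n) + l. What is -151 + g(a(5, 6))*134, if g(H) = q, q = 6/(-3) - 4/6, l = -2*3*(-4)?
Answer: -1525/3 ≈ -508.33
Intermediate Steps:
l = 24 (l = -6*(-4) = 24)
a(c, n) = 96 + 4*c + 4*n (a(c, n) = 4*((c + n) + 24) = 4*(24 + c + n) = 96 + 4*c + 4*n)
q = -8/3 (q = 6*(-⅓) - 4*⅙ = -2 - ⅔ = -8/3 ≈ -2.6667)
g(H) = -8/3
-151 + g(a(5, 6))*134 = -151 - 8/3*134 = -151 - 1072/3 = -1525/3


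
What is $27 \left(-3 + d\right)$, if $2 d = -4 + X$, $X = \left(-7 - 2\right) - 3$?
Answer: $-297$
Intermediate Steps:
$X = -12$ ($X = -9 - 3 = -12$)
$d = -8$ ($d = \frac{-4 - 12}{2} = \frac{1}{2} \left(-16\right) = -8$)
$27 \left(-3 + d\right) = 27 \left(-3 - 8\right) = 27 \left(-11\right) = -297$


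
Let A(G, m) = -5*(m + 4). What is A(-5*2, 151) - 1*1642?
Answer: -2417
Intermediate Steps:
A(G, m) = -20 - 5*m (A(G, m) = -5*(4 + m) = -20 - 5*m)
A(-5*2, 151) - 1*1642 = (-20 - 5*151) - 1*1642 = (-20 - 755) - 1642 = -775 - 1642 = -2417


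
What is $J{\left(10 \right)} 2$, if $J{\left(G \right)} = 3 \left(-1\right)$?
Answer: $-6$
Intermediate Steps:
$J{\left(G \right)} = -3$
$J{\left(10 \right)} 2 = \left(-3\right) 2 = -6$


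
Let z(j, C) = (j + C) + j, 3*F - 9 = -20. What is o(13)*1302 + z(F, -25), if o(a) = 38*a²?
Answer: 25084235/3 ≈ 8.3614e+6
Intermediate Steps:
F = -11/3 (F = 3 + (⅓)*(-20) = 3 - 20/3 = -11/3 ≈ -3.6667)
z(j, C) = C + 2*j (z(j, C) = (C + j) + j = C + 2*j)
o(13)*1302 + z(F, -25) = (38*13²)*1302 + (-25 + 2*(-11/3)) = (38*169)*1302 + (-25 - 22/3) = 6422*1302 - 97/3 = 8361444 - 97/3 = 25084235/3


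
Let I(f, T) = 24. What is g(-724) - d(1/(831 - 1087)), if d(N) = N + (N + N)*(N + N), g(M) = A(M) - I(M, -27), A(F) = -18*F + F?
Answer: 201261119/16384 ≈ 12284.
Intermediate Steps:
A(F) = -17*F
g(M) = -24 - 17*M (g(M) = -17*M - 1*24 = -17*M - 24 = -24 - 17*M)
d(N) = N + 4*N² (d(N) = N + (2*N)*(2*N) = N + 4*N²)
g(-724) - d(1/(831 - 1087)) = (-24 - 17*(-724)) - (1 + 4/(831 - 1087))/(831 - 1087) = (-24 + 12308) - (1 + 4/(-256))/(-256) = 12284 - (-1)*(1 + 4*(-1/256))/256 = 12284 - (-1)*(1 - 1/64)/256 = 12284 - (-1)*63/(256*64) = 12284 - 1*(-63/16384) = 12284 + 63/16384 = 201261119/16384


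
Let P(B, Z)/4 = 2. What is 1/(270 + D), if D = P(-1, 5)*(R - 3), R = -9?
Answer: 1/174 ≈ 0.0057471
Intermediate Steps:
P(B, Z) = 8 (P(B, Z) = 4*2 = 8)
D = -96 (D = 8*(-9 - 3) = 8*(-12) = -96)
1/(270 + D) = 1/(270 - 96) = 1/174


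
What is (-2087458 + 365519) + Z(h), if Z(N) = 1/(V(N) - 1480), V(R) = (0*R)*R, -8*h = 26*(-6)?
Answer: -2548469721/1480 ≈ -1.7219e+6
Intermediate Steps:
h = 39/2 (h = -13*(-6)/4 = -1/8*(-156) = 39/2 ≈ 19.500)
V(R) = 0 (V(R) = 0*R = 0)
Z(N) = -1/1480 (Z(N) = 1/(0 - 1480) = 1/(-1480) = -1/1480)
(-2087458 + 365519) + Z(h) = (-2087458 + 365519) - 1/1480 = -1721939 - 1/1480 = -2548469721/1480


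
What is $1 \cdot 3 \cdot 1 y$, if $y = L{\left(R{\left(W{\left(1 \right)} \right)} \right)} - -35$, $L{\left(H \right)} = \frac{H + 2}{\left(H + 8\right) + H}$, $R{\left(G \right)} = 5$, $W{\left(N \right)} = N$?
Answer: $\frac{637}{6} \approx 106.17$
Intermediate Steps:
$L{\left(H \right)} = \frac{2 + H}{8 + 2 H}$ ($L{\left(H \right)} = \frac{2 + H}{\left(8 + H\right) + H} = \frac{2 + H}{8 + 2 H}$)
$y = \frac{637}{18}$ ($y = \frac{2 + 5}{2 \left(4 + 5\right)} - -35 = \frac{1}{2} \cdot \frac{1}{9} \cdot 7 + 35 = \frac{7}{18} + 35 = \frac{637}{18} \approx 35.389$)
$1 \cdot 3 \cdot 1 y = 1 \cdot 3 \cdot 1 \cdot \frac{637}{18} = 3 \cdot 1 \cdot \frac{637}{18} = 3 \cdot \frac{637}{18} = \frac{637}{6}$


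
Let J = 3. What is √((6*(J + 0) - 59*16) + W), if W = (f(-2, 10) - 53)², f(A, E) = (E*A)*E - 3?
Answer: √64610 ≈ 254.19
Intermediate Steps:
f(A, E) = -3 + A*E² (f(A, E) = (A*E)*E - 3 = A*E² - 3 = -3 + A*E²)
W = 65536 (W = ((-3 - 2*10²) - 53)² = ((-3 - 2*100) - 53)² = ((-3 - 200) - 53)² = (-203 - 53)² = (-256)² = 65536)
√((6*(J + 0) - 59*16) + W) = √((6*(3 + 0) - 59*16) + 65536) = √((6*3 - 944) + 65536) = √((18 - 944) + 65536) = √(-926 + 65536) = √64610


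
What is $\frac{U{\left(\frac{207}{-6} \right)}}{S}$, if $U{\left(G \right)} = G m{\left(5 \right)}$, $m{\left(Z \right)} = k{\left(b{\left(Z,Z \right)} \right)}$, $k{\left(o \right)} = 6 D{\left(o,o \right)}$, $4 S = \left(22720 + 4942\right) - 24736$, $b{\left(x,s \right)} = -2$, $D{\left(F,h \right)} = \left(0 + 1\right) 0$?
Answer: $0$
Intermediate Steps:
$D{\left(F,h \right)} = 0$ ($D{\left(F,h \right)} = 1 \cdot 0 = 0$)
$S = \frac{1463}{2}$ ($S = \frac{\left(22720 + 4942\right) - 24736}{4} = \frac{27662 - 24736}{4} = \frac{1}{4} \cdot 2926 = \frac{1463}{2} \approx 731.5$)
$k{\left(o \right)} = 0$ ($k{\left(o \right)} = 6 \cdot 0 = 0$)
$m{\left(Z \right)} = 0$
$U{\left(G \right)} = 0$ ($U{\left(G \right)} = G 0 = 0$)
$\frac{U{\left(\frac{207}{-6} \right)}}{S} = \frac{0}{\frac{1463}{2}} = 0 \cdot \frac{2}{1463} = 0$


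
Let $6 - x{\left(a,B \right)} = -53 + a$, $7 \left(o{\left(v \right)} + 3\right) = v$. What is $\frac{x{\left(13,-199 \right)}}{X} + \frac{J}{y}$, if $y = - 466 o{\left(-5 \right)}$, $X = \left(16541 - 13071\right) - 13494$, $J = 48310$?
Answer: $\frac{423657343}{15181348} \approx 27.906$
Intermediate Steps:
$o{\left(v \right)} = -3 + \frac{v}{7}$
$x{\left(a,B \right)} = 59 - a$ ($x{\left(a,B \right)} = 6 - \left(-53 + a\right) = 59 - a$)
$X = -10024$ ($X = 3470 - 13494 = -10024$)
$y = \frac{12116}{7}$ ($y = - 466 \left(-3 + \frac{1}{7} \left(-5\right)\right) = - 466 \left(-3 - \frac{5}{7}\right) = \left(-466\right) \left(- \frac{26}{7}\right) = \frac{12116}{7} \approx 1730.9$)
$\frac{x{\left(13,-199 \right)}}{X} + \frac{J}{y} = \frac{59 - 13}{-10024} + \frac{48310}{\frac{12116}{7}} = \left(59 - 13\right) \left(- \frac{1}{10024}\right) + 48310 \cdot \frac{7}{12116} = 46 \left(- \frac{1}{10024}\right) + \frac{169085}{6058} = - \frac{23}{5012} + \frac{169085}{6058} = \frac{423657343}{15181348}$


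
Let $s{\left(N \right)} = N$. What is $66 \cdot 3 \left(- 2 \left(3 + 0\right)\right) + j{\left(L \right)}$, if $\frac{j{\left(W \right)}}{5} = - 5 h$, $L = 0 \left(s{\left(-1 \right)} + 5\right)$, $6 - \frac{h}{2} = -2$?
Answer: $-1588$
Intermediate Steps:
$h = 16$ ($h = 12 - -4 = 12 + 4 = 16$)
$L = 0$ ($L = 0 \left(-1 + 5\right) = 0 \cdot 4 = 0$)
$j{\left(W \right)} = -400$ ($j{\left(W \right)} = 5 \left(\left(-5\right) 16\right) = 5 \left(-80\right) = -400$)
$66 \cdot 3 \left(- 2 \left(3 + 0\right)\right) + j{\left(L \right)} = 66 \cdot 3 \left(- 2 \left(3 + 0\right)\right) - 400 = 66 \cdot 3 \left(\left(-2\right) 3\right) - 400 = 66 \cdot 3 \left(-6\right) - 400 = 66 \left(-18\right) - 400 = -1188 - 400 = -1588$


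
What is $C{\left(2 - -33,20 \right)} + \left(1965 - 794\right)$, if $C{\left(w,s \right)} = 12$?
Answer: $1183$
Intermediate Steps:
$C{\left(2 - -33,20 \right)} + \left(1965 - 794\right) = 12 + \left(1965 - 794\right) = 12 + 1171 = 1183$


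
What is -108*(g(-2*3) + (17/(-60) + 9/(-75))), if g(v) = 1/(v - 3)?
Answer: 1389/25 ≈ 55.560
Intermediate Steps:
g(v) = 1/(-3 + v)
-108*(g(-2*3) + (17/(-60) + 9/(-75))) = -108*(1/(-3 - 2*3) + (17/(-60) + 9/(-75))) = -108*(1/(-3 - 6) + (17*(-1/60) + 9*(-1/75))) = -108*(1/(-9) + (-17/60 - 3/25)) = -108*(-⅑ - 121/300) = -108*(-463/900) = 1389/25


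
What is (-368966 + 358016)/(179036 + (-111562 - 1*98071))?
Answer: 3650/10199 ≈ 0.35788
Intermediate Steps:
(-368966 + 358016)/(179036 + (-111562 - 1*98071)) = -10950/(179036 + (-111562 - 98071)) = -10950/(179036 - 209633) = -10950/(-30597) = -10950*(-1/30597) = 3650/10199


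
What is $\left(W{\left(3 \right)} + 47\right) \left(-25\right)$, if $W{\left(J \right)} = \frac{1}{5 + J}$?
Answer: $- \frac{9425}{8} \approx -1178.1$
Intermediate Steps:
$\left(W{\left(3 \right)} + 47\right) \left(-25\right) = \left(\frac{1}{5 + 3} + 47\right) \left(-25\right) = \left(\frac{1}{8} + 47\right) \left(-25\right) = \frac{377}{8} \left(-25\right) = - \frac{9425}{8}$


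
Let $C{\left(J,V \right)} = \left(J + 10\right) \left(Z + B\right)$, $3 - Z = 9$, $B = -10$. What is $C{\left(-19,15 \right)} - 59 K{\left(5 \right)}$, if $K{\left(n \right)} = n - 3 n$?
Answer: $734$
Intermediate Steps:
$Z = -6$ ($Z = 3 - 9 = -6$)
$C{\left(J,V \right)} = -160 - 16 J$ ($C{\left(J,V \right)} = \left(J + 10\right) \left(-6 - 10\right) = \left(10 + J\right) \left(-16\right) = -160 - 16 J$)
$K{\left(n \right)} = - 2 n$
$C{\left(-19,15 \right)} - 59 K{\left(5 \right)} = \left(-160 - -304\right) - 59 \left(\left(-2\right) 5\right) = \left(-160 + 304\right) - -590 = 144 + 590 = 734$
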